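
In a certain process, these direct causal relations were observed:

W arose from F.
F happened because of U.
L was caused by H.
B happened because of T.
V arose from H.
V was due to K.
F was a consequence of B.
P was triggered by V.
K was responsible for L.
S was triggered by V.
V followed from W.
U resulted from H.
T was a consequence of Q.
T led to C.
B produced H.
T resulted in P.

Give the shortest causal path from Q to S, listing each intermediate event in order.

Q → T → B → H → V → S

Q → T
T → B
B → H
H → V
V → S
Length: 5 steps.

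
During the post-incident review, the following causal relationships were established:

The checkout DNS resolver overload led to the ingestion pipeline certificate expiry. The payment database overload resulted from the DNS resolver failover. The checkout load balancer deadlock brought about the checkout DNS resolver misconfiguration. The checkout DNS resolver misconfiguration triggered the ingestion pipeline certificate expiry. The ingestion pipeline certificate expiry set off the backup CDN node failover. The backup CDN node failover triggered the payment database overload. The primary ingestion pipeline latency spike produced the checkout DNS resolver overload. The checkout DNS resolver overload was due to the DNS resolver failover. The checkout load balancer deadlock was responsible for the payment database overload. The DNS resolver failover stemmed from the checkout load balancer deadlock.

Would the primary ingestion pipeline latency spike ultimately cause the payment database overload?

There is a causal chain: the primary ingestion pipeline latency spike → the checkout DNS resolver overload → the ingestion pipeline certificate expiry → the backup CDN node failover → the payment database overload.

Yes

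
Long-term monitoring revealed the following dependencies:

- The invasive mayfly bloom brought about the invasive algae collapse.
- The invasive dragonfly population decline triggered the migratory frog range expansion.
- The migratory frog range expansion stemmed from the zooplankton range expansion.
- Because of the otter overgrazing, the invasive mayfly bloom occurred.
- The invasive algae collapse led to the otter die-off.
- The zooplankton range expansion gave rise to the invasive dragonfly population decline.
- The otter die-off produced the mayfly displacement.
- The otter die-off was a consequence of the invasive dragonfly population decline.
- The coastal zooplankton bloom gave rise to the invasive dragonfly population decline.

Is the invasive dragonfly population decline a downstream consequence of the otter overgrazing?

No

The otter overgrazing leads to the invasive mayfly bloom, the invasive algae collapse, the otter die-off, the mayfly displacement; the invasive dragonfly population decline is not among them.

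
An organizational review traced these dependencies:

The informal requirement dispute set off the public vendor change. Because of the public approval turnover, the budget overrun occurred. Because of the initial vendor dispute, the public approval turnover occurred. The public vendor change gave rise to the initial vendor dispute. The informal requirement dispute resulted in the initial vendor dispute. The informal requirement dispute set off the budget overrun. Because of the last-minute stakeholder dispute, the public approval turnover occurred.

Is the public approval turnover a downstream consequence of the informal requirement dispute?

Yes

There is a causal chain: the informal requirement dispute → the initial vendor dispute → the public approval turnover.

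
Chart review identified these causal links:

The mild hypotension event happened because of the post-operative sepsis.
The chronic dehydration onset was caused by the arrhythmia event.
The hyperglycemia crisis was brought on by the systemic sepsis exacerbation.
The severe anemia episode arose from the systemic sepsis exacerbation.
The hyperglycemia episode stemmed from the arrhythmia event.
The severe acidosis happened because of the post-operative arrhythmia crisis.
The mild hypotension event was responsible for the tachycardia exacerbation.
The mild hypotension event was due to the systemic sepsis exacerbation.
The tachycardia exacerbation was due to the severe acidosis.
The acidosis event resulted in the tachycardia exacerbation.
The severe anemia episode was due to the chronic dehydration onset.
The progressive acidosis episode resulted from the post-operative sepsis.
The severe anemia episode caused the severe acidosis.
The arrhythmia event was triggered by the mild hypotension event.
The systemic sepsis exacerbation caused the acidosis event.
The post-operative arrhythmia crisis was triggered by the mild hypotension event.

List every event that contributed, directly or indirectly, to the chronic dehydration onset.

Immediate cause of the chronic dehydration onset: the arrhythmia event.
Further upstream: the systemic sepsis exacerbation, the post-operative sepsis, the mild hypotension event.

the arrhythmia event, the mild hypotension event, the post-operative sepsis, the systemic sepsis exacerbation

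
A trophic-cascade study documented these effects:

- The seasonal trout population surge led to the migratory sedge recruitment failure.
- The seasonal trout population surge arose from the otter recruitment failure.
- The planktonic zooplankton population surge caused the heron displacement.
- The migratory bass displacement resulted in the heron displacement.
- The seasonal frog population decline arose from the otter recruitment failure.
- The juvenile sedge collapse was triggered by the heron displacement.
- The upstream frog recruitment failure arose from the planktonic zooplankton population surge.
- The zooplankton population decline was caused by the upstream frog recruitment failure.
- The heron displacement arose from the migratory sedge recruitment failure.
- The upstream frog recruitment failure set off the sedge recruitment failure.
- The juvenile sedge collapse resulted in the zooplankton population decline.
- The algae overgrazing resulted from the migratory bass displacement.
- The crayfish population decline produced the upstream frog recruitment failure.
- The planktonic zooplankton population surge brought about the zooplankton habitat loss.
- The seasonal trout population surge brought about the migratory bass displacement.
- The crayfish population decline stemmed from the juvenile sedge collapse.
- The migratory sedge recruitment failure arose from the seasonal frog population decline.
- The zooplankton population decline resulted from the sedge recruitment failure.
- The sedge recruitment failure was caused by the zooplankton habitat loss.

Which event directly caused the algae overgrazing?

the migratory bass displacement

Upstream contributors include the otter recruitment failure, the seasonal trout population surge, but only the migratory bass displacement feeds directly into the algae overgrazing.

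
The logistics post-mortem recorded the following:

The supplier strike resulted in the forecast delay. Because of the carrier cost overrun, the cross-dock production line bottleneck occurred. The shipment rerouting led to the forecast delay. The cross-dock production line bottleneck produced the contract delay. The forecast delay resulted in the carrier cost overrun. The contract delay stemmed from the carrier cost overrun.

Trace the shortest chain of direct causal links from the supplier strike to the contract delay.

the supplier strike → the forecast delay
the forecast delay → the carrier cost overrun
the carrier cost overrun → the contract delay
Length: 3 steps.

the supplier strike → the forecast delay → the carrier cost overrun → the contract delay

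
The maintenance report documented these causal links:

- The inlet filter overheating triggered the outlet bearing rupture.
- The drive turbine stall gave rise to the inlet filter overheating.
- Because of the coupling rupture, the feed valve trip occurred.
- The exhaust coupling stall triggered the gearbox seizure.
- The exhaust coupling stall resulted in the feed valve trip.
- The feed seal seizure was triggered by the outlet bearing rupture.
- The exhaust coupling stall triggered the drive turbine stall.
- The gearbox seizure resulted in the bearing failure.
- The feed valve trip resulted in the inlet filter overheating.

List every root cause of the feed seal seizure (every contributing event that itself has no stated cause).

the coupling rupture, the exhaust coupling stall

Tracing upstream from the feed seal seizure: the feed seal seizure ← the outlet bearing rupture ← the inlet filter overheating ← the drive turbine stall ← the exhaust coupling stall.
A separate upstream branch: the feed seal seizure ← the outlet bearing rupture ← the inlet filter overheating ← the feed valve trip ← the coupling rupture.
Each of those chain origins has no stated cause.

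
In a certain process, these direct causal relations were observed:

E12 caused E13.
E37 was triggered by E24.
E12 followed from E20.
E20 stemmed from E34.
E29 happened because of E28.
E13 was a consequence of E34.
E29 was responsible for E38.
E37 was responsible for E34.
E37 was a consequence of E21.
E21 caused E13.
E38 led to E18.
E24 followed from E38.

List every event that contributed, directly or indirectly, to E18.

E28, E29, E38

Immediate cause of E18: E38.
Further upstream: E28, E29.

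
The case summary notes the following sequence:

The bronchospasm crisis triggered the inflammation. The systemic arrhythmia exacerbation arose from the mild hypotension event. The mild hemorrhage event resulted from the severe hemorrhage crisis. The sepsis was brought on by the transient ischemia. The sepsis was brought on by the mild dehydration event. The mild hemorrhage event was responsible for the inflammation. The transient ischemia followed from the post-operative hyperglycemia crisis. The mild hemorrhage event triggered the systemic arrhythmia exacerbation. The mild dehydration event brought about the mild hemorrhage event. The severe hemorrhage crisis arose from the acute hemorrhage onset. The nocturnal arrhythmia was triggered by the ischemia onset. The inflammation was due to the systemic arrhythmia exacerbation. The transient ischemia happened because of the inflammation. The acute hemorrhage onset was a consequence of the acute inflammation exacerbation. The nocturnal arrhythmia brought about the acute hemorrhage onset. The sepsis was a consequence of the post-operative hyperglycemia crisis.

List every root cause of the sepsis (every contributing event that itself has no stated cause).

the acute inflammation exacerbation, the bronchospasm crisis, the ischemia onset, the mild dehydration event, the mild hypotension event, the post-operative hyperglycemia crisis

Tracing upstream from the sepsis: the sepsis ← the transient ischemia ← the inflammation ← the systemic arrhythmia exacerbation ← the mild hypotension event.
A separate upstream branch: the sepsis ← the transient ischemia ← the inflammation ← the mild hemorrhage event ← the severe hemorrhage crisis ← the acute hemorrhage onset ← the nocturnal arrhythmia ← the ischemia onset.
A separate upstream branch: the sepsis ← the transient ischemia ← the inflammation ← the mild hemorrhage event ← the severe hemorrhage crisis ← the acute hemorrhage onset ← the acute inflammation exacerbation.
A separate upstream branch: the sepsis ← the transient ischemia ← the inflammation ← the bronchospasm crisis.
A separate upstream branch: the sepsis ← the mild dehydration event.
A separate upstream branch: the sepsis ← the post-operative hyperglycemia crisis.
Each of those chain origins has no stated cause.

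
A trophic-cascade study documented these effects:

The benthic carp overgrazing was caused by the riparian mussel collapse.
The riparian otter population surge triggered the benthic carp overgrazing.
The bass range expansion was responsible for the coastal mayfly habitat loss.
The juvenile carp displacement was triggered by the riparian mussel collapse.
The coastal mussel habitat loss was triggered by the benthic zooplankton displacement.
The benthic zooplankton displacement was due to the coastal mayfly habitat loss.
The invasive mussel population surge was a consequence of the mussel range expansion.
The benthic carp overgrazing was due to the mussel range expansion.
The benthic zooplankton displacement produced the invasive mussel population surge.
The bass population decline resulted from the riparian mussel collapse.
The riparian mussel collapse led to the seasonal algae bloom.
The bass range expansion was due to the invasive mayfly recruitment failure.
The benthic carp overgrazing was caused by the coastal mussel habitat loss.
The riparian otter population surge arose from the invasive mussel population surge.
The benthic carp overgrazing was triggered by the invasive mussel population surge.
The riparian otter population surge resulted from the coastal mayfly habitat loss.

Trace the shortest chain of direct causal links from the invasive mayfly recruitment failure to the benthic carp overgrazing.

the invasive mayfly recruitment failure → the bass range expansion
the bass range expansion → the coastal mayfly habitat loss
the coastal mayfly habitat loss → the riparian otter population surge
the riparian otter population surge → the benthic carp overgrazing
Length: 4 steps.

the invasive mayfly recruitment failure → the bass range expansion → the coastal mayfly habitat loss → the riparian otter population surge → the benthic carp overgrazing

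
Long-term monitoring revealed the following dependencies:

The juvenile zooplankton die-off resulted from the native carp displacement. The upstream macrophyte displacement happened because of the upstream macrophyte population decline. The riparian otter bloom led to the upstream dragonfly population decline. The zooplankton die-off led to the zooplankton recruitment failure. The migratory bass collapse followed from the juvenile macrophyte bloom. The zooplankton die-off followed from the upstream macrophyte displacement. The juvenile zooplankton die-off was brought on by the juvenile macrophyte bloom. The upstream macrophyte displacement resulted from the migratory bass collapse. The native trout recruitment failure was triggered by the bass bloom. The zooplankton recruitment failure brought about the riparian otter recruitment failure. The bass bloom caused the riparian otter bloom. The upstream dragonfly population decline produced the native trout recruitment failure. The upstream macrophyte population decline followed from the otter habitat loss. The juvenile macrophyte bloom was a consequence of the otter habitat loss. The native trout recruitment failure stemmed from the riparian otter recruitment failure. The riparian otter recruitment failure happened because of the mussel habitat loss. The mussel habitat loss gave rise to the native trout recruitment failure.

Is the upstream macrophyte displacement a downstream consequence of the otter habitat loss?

There is a causal chain: the otter habitat loss → the upstream macrophyte population decline → the upstream macrophyte displacement.

Yes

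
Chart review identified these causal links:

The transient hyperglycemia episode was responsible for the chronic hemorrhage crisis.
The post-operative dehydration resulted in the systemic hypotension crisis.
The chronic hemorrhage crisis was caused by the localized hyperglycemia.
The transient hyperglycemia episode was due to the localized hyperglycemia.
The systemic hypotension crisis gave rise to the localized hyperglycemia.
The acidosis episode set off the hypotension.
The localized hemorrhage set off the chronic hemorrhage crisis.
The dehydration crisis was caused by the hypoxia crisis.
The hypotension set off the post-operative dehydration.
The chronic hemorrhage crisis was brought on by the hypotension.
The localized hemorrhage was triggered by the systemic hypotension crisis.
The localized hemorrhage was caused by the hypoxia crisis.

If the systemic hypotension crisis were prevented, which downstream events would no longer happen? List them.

the localized hyperglycemia, the transient hyperglycemia episode

Downstream of the systemic hypotension crisis: the localized hyperglycemia, the transient hyperglycemia episode, the localized hemorrhage, the chronic hemorrhage crisis.
Of those, still caused via another path: the localized hemorrhage, the chronic hemorrhage crisis.
The remainder have no surviving cause.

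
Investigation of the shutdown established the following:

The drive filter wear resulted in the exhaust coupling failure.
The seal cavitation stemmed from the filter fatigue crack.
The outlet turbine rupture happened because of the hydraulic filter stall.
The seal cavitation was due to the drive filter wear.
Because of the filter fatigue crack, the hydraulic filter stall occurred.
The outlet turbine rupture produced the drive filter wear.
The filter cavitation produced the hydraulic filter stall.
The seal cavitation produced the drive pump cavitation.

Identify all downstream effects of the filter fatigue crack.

the drive filter wear, the drive pump cavitation, the exhaust coupling failure, the hydraulic filter stall, the outlet turbine rupture, the seal cavitation

Direct effects: the hydraulic filter stall, the seal cavitation.
2 steps out: the outlet turbine rupture, the drive pump cavitation.
3 steps out: the drive filter wear.
4 steps out: the exhaust coupling failure.
Not reachable from it: the filter cavitation.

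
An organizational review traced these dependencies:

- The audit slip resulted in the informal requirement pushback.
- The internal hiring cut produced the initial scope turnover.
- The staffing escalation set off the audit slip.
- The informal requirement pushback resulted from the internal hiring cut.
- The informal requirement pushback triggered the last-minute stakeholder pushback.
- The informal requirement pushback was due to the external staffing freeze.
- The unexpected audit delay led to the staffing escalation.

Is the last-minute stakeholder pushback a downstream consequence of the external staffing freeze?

There is a causal chain: the external staffing freeze → the informal requirement pushback → the last-minute stakeholder pushback.

Yes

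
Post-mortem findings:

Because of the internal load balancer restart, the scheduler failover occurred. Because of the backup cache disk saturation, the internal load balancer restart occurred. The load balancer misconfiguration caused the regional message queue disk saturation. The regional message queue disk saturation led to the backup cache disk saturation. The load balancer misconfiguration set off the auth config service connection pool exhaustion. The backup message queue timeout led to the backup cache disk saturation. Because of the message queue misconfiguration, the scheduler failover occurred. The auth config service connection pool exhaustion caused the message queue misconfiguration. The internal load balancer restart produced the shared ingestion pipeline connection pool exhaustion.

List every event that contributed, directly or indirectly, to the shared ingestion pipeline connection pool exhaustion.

the backup cache disk saturation, the backup message queue timeout, the internal load balancer restart, the load balancer misconfiguration, the regional message queue disk saturation

Immediate cause of the shared ingestion pipeline connection pool exhaustion: the internal load balancer restart.
Further upstream: the load balancer misconfiguration, the regional message queue disk saturation, the backup cache disk saturation, the backup message queue timeout.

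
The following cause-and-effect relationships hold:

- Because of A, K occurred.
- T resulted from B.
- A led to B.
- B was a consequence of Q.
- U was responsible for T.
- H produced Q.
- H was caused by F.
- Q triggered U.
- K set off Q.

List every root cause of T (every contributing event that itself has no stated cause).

Tracing upstream from T: T ← B ← A.
A separate upstream branch: T ← U ← Q ← H ← F.
Each of those chain origins has no stated cause.

A, F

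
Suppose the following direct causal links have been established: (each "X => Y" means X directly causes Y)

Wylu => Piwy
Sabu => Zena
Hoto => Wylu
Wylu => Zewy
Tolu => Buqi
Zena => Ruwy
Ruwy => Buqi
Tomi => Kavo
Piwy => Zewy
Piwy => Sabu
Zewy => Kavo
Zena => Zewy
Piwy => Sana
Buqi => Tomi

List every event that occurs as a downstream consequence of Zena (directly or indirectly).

Buqi, Kavo, Ruwy, Tomi, Zewy

Direct effects: Ruwy, Zewy.
2 steps out: Buqi, Kavo.
3 steps out: Tomi.
Not reachable from it: Hoto, Wylu, Piwy, Sabu, Sana, Tolu.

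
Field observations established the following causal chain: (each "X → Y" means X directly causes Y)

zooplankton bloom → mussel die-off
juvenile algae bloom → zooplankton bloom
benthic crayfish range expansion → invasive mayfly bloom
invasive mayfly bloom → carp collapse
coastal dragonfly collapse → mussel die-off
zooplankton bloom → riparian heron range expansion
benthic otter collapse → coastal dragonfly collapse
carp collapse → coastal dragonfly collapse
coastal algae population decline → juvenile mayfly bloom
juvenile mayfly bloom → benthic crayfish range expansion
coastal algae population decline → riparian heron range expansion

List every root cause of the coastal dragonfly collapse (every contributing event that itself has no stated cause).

Tracing upstream from the coastal dragonfly collapse: the coastal dragonfly collapse ← the carp collapse ← the invasive mayfly bloom ← the benthic crayfish range expansion ← the juvenile mayfly bloom ← the coastal algae population decline.
A separate upstream branch: the coastal dragonfly collapse ← the benthic otter collapse.
Each of those chain origins has no stated cause.

the benthic otter collapse, the coastal algae population decline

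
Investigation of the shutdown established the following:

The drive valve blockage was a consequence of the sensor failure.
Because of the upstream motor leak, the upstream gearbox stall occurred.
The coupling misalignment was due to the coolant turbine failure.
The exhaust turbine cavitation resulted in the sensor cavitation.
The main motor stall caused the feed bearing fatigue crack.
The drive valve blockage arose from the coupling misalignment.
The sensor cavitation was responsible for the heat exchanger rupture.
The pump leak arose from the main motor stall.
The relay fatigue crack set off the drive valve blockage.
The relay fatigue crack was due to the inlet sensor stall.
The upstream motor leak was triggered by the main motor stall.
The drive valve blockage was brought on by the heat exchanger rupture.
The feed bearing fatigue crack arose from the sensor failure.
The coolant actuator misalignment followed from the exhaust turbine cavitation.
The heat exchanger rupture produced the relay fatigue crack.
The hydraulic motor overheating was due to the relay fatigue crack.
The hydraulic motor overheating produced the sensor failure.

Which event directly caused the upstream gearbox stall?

Upstream contributors include the main motor stall, but only the upstream motor leak feeds directly into the upstream gearbox stall.

the upstream motor leak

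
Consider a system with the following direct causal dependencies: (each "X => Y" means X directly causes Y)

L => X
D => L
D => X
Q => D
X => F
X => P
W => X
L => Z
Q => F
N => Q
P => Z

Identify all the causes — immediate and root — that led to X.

D, L, N, Q, W

Immediate causes of X: D, L, W.
Further upstream: N, Q.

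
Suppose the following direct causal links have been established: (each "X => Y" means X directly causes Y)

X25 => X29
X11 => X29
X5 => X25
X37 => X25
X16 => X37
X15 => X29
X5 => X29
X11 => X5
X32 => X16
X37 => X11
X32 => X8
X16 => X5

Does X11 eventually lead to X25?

Yes

There is a causal chain: X11 → X5 → X25.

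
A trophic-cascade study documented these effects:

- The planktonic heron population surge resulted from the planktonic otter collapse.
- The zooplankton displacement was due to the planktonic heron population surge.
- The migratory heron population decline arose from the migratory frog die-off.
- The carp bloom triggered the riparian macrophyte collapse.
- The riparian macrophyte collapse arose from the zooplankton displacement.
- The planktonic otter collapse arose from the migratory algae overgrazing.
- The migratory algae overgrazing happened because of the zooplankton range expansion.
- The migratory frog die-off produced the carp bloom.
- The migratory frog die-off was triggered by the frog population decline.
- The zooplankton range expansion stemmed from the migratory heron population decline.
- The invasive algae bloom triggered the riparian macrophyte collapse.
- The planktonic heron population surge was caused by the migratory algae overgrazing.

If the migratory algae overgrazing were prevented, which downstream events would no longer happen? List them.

Downstream of the migratory algae overgrazing: the planktonic otter collapse, the planktonic heron population surge, the zooplankton displacement, the riparian macrophyte collapse.
Of those, still caused via another path: the riparian macrophyte collapse.
The remainder have no surviving cause.

the planktonic heron population surge, the planktonic otter collapse, the zooplankton displacement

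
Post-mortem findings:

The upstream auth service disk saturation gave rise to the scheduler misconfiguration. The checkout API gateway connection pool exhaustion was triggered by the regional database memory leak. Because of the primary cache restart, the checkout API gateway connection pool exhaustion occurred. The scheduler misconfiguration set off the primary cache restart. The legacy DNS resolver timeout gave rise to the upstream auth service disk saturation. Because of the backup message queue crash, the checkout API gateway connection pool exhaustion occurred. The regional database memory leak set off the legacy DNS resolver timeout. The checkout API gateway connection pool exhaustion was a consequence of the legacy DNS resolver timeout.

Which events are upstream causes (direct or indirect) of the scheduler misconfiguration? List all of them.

the legacy DNS resolver timeout, the regional database memory leak, the upstream auth service disk saturation

Immediate cause of the scheduler misconfiguration: the upstream auth service disk saturation.
Further upstream: the regional database memory leak, the legacy DNS resolver timeout.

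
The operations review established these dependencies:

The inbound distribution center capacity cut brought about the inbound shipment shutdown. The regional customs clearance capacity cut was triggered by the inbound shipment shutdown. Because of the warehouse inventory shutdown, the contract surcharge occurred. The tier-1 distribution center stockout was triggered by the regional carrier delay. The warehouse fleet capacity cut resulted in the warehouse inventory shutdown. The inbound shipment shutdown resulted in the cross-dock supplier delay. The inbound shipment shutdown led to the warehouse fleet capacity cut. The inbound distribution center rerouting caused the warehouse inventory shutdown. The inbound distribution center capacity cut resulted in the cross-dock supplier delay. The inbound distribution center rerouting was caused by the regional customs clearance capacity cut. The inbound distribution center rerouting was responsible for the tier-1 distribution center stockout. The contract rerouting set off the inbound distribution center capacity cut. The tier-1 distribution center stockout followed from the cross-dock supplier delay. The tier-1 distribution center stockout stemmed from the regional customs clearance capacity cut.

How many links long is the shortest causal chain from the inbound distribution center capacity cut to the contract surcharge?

4

Shortest chain: the inbound distribution center capacity cut → the inbound shipment shutdown → the warehouse fleet capacity cut → the warehouse inventory shutdown → the contract surcharge.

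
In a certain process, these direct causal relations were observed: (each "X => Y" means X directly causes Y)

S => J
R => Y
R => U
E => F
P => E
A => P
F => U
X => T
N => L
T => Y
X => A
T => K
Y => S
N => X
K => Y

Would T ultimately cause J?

Yes

There is a causal chain: T → Y → S → J.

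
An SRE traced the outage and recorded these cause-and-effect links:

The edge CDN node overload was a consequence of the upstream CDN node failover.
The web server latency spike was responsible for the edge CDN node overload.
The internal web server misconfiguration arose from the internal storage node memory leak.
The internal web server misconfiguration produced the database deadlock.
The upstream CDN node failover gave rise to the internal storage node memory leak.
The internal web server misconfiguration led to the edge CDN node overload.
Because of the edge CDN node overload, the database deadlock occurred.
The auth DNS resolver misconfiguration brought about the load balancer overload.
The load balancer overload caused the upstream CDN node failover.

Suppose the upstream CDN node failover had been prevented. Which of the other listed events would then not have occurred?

Downstream of the upstream CDN node failover: the internal storage node memory leak, the internal web server misconfiguration, the edge CDN node overload, the database deadlock.
Of those, still caused via another path: the edge CDN node overload, the database deadlock.
The remainder have no surviving cause.

the internal storage node memory leak, the internal web server misconfiguration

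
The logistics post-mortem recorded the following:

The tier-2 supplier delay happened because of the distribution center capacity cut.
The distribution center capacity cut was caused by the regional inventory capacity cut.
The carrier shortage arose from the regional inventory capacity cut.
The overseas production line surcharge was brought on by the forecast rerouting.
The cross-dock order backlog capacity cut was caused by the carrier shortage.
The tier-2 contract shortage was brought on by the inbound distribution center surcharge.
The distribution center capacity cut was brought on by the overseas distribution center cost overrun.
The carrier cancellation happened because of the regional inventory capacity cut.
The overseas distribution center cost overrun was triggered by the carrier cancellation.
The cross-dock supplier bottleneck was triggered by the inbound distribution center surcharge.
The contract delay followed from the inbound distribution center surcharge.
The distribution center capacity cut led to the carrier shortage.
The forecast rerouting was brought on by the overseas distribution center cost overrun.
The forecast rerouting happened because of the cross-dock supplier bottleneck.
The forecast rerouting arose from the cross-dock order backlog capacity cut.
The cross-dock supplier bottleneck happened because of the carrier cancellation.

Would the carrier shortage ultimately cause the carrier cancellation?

No

The carrier shortage leads to the cross-dock order backlog capacity cut, the forecast rerouting, the overseas production line surcharge; the carrier cancellation is not among them.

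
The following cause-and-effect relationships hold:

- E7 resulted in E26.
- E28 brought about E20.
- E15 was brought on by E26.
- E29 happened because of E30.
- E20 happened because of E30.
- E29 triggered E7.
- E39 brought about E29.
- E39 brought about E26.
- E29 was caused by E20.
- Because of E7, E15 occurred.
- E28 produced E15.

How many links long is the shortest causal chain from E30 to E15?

3

Shortest chain: E30 → E29 → E7 → E15.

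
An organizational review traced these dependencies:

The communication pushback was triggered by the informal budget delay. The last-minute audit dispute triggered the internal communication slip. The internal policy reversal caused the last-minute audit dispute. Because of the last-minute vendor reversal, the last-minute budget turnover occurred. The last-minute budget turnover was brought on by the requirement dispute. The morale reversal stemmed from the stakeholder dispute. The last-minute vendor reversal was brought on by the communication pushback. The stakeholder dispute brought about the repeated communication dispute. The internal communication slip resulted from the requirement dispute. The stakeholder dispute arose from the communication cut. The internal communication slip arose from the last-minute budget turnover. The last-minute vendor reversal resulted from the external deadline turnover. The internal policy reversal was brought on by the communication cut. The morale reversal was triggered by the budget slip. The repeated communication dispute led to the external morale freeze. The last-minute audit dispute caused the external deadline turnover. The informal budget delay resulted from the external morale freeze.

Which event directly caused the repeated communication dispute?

the stakeholder dispute

Upstream contributors include the communication cut, but only the stakeholder dispute feeds directly into the repeated communication dispute.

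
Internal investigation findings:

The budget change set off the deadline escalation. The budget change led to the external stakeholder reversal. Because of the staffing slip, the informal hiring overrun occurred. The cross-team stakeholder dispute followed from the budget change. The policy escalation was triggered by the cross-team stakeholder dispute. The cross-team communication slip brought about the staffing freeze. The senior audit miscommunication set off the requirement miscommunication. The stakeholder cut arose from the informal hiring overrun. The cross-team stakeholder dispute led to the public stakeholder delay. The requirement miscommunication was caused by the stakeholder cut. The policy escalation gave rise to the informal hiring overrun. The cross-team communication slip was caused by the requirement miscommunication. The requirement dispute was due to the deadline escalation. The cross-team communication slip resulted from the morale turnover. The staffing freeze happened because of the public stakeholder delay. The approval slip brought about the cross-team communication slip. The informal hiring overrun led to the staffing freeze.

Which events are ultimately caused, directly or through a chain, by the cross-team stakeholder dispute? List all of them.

Direct effects: the policy escalation, the public stakeholder delay.
2 steps out: the informal hiring overrun, the staffing freeze.
3 steps out: the stakeholder cut.
4 steps out: the requirement miscommunication.
5 steps out: the cross-team communication slip.
Not reachable from it: the budget change, the deadline escalation, the requirement dispute, the staffing slip, the external stakeholder reversal, the senior audit miscommunication, the morale turnover, the approval slip.

the cross-team communication slip, the informal hiring overrun, the policy escalation, the public stakeholder delay, the requirement miscommunication, the staffing freeze, the stakeholder cut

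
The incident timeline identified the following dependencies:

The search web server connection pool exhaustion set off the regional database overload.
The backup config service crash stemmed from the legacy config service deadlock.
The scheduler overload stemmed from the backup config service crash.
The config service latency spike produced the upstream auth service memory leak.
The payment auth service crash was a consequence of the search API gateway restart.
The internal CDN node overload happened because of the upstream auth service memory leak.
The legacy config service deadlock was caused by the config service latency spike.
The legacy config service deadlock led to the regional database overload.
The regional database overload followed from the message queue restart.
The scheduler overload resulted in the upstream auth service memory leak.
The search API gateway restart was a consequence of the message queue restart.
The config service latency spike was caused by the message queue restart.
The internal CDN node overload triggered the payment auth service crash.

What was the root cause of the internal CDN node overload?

Tracing upstream from the internal CDN node overload: the internal CDN node overload ← the upstream auth service memory leak ← the config service latency spike ← the message queue restart.
The message queue restart has no stated cause, so it is the root.

the message queue restart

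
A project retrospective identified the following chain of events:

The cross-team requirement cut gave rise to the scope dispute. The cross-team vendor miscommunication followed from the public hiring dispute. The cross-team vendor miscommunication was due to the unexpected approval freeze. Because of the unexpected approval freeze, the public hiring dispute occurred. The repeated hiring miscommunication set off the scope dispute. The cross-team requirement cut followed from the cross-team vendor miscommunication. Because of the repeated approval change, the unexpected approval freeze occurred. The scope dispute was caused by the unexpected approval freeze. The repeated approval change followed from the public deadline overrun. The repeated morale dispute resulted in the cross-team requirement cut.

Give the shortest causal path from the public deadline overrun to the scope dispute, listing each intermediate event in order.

the public deadline overrun → the repeated approval change
the repeated approval change → the unexpected approval freeze
the unexpected approval freeze → the scope dispute
Length: 3 steps.

the public deadline overrun → the repeated approval change → the unexpected approval freeze → the scope dispute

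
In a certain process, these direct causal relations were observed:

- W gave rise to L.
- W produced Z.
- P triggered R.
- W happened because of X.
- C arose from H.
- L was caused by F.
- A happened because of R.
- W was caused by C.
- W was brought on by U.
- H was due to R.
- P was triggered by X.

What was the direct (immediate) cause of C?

H

Upstream contributors include X, P, R, but only H feeds directly into C.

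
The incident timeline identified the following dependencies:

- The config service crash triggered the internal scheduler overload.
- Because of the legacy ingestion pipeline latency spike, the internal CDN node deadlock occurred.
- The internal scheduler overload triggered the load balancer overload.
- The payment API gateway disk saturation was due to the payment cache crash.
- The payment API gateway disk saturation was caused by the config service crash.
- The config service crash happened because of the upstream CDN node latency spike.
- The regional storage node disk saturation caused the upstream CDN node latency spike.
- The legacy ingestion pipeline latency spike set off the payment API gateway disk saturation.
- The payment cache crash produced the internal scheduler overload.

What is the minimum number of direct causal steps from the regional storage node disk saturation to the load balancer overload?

4

Shortest chain: the regional storage node disk saturation → the upstream CDN node latency spike → the config service crash → the internal scheduler overload → the load balancer overload.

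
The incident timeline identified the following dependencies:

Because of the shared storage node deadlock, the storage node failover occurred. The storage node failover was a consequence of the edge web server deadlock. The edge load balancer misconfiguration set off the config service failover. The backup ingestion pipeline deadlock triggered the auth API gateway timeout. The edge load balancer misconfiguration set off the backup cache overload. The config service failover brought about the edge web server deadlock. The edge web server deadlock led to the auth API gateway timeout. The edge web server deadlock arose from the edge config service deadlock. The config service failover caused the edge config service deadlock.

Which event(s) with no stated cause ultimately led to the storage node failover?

Tracing upstream from the storage node failover: the storage node failover ← the shared storage node deadlock.
A separate upstream branch: the storage node failover ← the edge web server deadlock ← the config service failover ← the edge load balancer misconfiguration.
Each of those chain origins has no stated cause.

the edge load balancer misconfiguration, the shared storage node deadlock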